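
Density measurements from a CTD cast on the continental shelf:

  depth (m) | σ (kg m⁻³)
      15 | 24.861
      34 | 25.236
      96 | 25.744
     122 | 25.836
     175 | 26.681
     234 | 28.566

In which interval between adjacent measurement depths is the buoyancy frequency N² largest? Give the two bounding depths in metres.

175–234 m

Compute the density gradient over each adjacent pair:
  15–34 m: Δρ/Δz = 0.375/19 = 0.020 kg m⁻⁴
  34–96 m: Δρ/Δz = 0.508/62 = 8.2 × 10⁻³ kg m⁻⁴
  96–122 m: Δρ/Δz = 0.092/26 = 3.5 × 10⁻³ kg m⁻⁴
  122–175 m: Δρ/Δz = 0.845/53 = 0.016 kg m⁻⁴
  175–234 m: Δρ/Δz = 1.885/59 = 0.032 kg m⁻⁴
The largest gradient is in the 175–234 m interval — the pycnocline.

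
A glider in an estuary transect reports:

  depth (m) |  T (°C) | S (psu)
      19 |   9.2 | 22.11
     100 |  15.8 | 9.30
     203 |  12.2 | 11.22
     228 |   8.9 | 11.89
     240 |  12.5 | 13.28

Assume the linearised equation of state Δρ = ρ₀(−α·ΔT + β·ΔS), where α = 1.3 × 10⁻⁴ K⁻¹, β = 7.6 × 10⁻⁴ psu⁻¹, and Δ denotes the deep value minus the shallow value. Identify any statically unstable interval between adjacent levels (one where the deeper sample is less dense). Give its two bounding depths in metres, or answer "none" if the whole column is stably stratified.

19–100 m

Evaluate Δρ/ρ₀ = −αΔT + βΔS across each adjacent pair:
  19–100 m: −αΔT+βΔS = −(1.3 × 10⁻⁴)(+6.6)+(7.6 × 10⁻⁴)(-12.81) = -0.011 → UNSTABLE
  100–203 m: −αΔT+βΔS = −(1.3 × 10⁻⁴)(-3.6)+(7.6 × 10⁻⁴)(+1.92) = 1.9 × 10⁻³ → stable
  203–228 m: −αΔT+βΔS = −(1.3 × 10⁻⁴)(-3.3)+(7.6 × 10⁻⁴)(+0.67) = 9.4 × 10⁻⁴ → stable
  228–240 m: −αΔT+βΔS = −(1.3 × 10⁻⁴)(+3.6)+(7.6 × 10⁻⁴)(+1.39) = 5.9 × 10⁻⁴ → stable
The 19–100 m interval has Δρ < 0: lighter water underlies denser water.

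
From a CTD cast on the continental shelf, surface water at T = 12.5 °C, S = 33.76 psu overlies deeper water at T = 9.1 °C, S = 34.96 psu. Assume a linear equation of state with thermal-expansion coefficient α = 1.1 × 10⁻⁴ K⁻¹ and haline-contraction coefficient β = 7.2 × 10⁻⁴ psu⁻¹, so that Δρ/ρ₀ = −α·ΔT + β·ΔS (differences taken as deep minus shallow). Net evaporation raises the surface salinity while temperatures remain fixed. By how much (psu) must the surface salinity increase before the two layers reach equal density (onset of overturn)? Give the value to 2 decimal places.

1.72 psu

Neutral buoyancy requires −α(T_deep − T_surf) + β(S_deep − S_surf′) = 0.
S_surf′ = S_deep − (α/β)·ΔT = 34.96 − (1.1 × 10⁻⁴/7.2 × 10⁻⁴)·(-3.4) = 35.4794 psu.
Increase required: 35.4794 − 33.76 = 1.7194 psu.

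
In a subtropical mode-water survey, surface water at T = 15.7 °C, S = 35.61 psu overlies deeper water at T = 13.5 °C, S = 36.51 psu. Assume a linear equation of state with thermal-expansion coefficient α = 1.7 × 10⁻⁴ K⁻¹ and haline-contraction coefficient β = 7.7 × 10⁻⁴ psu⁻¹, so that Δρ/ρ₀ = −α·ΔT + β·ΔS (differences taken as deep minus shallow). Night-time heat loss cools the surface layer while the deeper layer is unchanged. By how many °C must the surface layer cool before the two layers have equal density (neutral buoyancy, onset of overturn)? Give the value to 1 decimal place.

6.3 °C

Neutral buoyancy requires Δρ = 0, i.e. −α(T_deep − T_surf′) + β(S_deep − S_surf) = 0.
T_surf′ = T_deep − (β/α)·ΔS = 13.5 − (7.7 × 10⁻⁴/1.7 × 10⁻⁴)·(+0.90) = 9.424 °C.
Cooling required: 15.7 − (9.424) = 6.276 °C.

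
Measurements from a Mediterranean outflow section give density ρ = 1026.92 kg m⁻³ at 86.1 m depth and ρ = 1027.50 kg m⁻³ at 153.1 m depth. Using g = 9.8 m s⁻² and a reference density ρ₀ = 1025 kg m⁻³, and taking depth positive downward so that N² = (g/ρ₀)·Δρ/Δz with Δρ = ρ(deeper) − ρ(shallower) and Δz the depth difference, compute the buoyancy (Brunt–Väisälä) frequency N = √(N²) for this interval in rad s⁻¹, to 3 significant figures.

Δρ = 1027.50 − 1026.92 = 0.58 kg m⁻³ over Δz = 153.1 − 86.1 = 67 m.
N² = (9.8/1025) × (0.58/67) = 8.2767 × 10⁻⁵ s⁻².
N = √(8.2767 × 10⁻⁵) = 9.0976 × 10⁻³ rad s⁻¹ ≈ 9.10 × 10⁻³ rad s⁻¹.

9.10 × 10⁻³ rad s⁻¹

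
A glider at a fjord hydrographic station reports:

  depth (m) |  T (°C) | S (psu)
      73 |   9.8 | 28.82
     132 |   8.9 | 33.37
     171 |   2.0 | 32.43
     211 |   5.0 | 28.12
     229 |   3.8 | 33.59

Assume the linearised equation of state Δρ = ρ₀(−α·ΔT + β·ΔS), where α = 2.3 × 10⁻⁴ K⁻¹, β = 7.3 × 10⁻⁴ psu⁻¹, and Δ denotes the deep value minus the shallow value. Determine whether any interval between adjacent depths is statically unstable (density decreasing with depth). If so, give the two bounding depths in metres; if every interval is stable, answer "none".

171–211 m

Evaluate Δρ/ρ₀ = −αΔT + βΔS across each adjacent pair:
  73–132 m: −αΔT+βΔS = −(2.3 × 10⁻⁴)(-0.9)+(7.3 × 10⁻⁴)(+4.55) = 3.5 × 10⁻³ → stable
  132–171 m: −αΔT+βΔS = −(2.3 × 10⁻⁴)(-6.9)+(7.3 × 10⁻⁴)(-0.94) = 9.0 × 10⁻⁴ → stable
  171–211 m: −αΔT+βΔS = −(2.3 × 10⁻⁴)(+3.0)+(7.3 × 10⁻⁴)(-4.31) = -3.8 × 10⁻³ → UNSTABLE
  211–229 m: −αΔT+βΔS = −(2.3 × 10⁻⁴)(-1.2)+(7.3 × 10⁻⁴)(+5.47) = 4.3 × 10⁻³ → stable
The 171–211 m interval has Δρ < 0: lighter water underlies denser water.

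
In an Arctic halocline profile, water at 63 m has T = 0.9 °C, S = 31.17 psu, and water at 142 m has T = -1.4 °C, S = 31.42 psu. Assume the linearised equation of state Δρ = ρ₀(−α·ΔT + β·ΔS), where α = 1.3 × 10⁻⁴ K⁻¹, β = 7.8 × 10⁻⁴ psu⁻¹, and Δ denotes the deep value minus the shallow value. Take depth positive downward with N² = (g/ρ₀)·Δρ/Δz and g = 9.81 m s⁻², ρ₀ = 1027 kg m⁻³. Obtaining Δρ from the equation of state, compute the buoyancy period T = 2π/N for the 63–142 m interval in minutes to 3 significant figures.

ΔT = -2.3 K, ΔS = +0.25 psu (deep − shallow).
Δρ/ρ₀ = −αΔT + βΔS = 2.99 × 10⁻⁴ + 1.95 × 10⁻⁴ = 4.94 × 10⁻⁴, so Δρ ≈ 0.5073 kg m⁻³.
N² = (g/ρ₀)·Δρ/Δz = g·(Δρ/ρ₀)/Δz = 9.81 × 4.94 × 10⁻⁴ / 79 = 6.1344 × 10⁻⁵ s⁻².
N = √(6.1344 × 10⁻⁵) = 7.8322 × 10⁻³ rad s⁻¹ → T = 2π/N = 802.22 s = 13.370 min ≈ 13.4 min.

13.4 min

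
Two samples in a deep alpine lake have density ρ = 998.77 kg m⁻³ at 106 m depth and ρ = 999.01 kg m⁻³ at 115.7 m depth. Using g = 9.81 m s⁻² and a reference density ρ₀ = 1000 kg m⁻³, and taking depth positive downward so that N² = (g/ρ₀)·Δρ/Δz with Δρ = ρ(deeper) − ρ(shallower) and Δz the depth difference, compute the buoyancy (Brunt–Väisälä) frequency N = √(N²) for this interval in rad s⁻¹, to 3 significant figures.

Δρ = 999.01 − 998.77 = 0.24 kg m⁻³ over Δz = 115.7 − 106 = 9.7 m.
N² = (9.81/1000) × (0.24/9.7) = 2.4272 × 10⁻⁴ s⁻².
N = √(2.4272 × 10⁻⁴) = 0.015579 rad s⁻¹ ≈ 0.0156 rad s⁻¹.

0.0156 rad s⁻¹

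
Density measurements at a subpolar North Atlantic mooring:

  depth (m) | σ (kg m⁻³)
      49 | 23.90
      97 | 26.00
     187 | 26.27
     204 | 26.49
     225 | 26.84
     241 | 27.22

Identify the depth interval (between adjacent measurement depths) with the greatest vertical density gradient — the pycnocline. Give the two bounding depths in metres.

49–97 m

Compute the density gradient over each adjacent pair:
  49–97 m: Δρ/Δz = 2.10/48 = 0.044 kg m⁻⁴
  97–187 m: Δρ/Δz = 0.27/90 = 3.0 × 10⁻³ kg m⁻⁴
  187–204 m: Δρ/Δz = 0.22/17 = 0.013 kg m⁻⁴
  204–225 m: Δρ/Δz = 0.35/21 = 0.017 kg m⁻⁴
  225–241 m: Δρ/Δz = 0.38/16 = 0.024 kg m⁻⁴
The largest gradient is in the 49–97 m interval — the pycnocline.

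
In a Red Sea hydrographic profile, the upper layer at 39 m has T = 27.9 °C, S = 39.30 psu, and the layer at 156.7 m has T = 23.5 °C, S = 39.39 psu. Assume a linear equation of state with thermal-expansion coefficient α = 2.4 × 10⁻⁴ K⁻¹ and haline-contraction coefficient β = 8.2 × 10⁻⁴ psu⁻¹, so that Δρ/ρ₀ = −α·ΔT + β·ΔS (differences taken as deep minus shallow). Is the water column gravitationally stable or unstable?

ΔT = 23.5 − 27.9 = -4.4 K and ΔS = 39.39 − 39.30 = +0.09 psu (deep − shallow).
−αΔT = 1.056 × 10⁻³; βΔS = 7.38 × 10⁻⁵; sum Δρ/ρ₀ = 1.1298 × 10⁻³.
Δρ/ρ₀ > 0, so Δρ > 0: deeper water is denser → statically stable.

stable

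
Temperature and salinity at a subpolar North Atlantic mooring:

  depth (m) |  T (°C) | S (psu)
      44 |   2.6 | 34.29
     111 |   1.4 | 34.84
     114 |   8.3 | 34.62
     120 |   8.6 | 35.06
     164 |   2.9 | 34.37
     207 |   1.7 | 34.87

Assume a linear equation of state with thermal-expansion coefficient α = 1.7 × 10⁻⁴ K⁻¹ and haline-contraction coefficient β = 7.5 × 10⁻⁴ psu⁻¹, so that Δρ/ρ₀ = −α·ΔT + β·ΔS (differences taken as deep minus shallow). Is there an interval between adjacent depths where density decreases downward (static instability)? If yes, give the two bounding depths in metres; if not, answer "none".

111–114 m

Evaluate Δρ/ρ₀ = −αΔT + βΔS across each adjacent pair:
  44–111 m: −αΔT+βΔS = −(1.7 × 10⁻⁴)(-1.2)+(7.5 × 10⁻⁴)(+0.55) = 6.2 × 10⁻⁴ → stable
  111–114 m: −αΔT+βΔS = −(1.7 × 10⁻⁴)(+6.9)+(7.5 × 10⁻⁴)(-0.22) = -1.3 × 10⁻³ → UNSTABLE
  114–120 m: −αΔT+βΔS = −(1.7 × 10⁻⁴)(+0.3)+(7.5 × 10⁻⁴)(+0.44) = 2.8 × 10⁻⁴ → stable
  120–164 m: −αΔT+βΔS = −(1.7 × 10⁻⁴)(-5.7)+(7.5 × 10⁻⁴)(-0.69) = 4.5 × 10⁻⁴ → stable
  164–207 m: −αΔT+βΔS = −(1.7 × 10⁻⁴)(-1.2)+(7.5 × 10⁻⁴)(+0.50) = 5.8 × 10⁻⁴ → stable
The 111–114 m interval has Δρ < 0: lighter water underlies denser water.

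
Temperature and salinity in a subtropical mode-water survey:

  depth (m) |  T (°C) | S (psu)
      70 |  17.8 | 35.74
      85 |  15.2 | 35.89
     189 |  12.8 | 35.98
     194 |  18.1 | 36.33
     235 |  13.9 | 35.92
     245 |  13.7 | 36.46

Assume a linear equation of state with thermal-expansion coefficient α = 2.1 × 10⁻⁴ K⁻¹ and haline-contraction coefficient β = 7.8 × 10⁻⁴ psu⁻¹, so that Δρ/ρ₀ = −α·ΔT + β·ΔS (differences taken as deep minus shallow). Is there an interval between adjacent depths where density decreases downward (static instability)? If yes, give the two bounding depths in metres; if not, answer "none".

Evaluate Δρ/ρ₀ = −αΔT + βΔS across each adjacent pair:
  70–85 m: −αΔT+βΔS = −(2.1 × 10⁻⁴)(-2.6)+(7.8 × 10⁻⁴)(+0.15) = 6.6 × 10⁻⁴ → stable
  85–189 m: −αΔT+βΔS = −(2.1 × 10⁻⁴)(-2.4)+(7.8 × 10⁻⁴)(+0.09) = 5.7 × 10⁻⁴ → stable
  189–194 m: −αΔT+βΔS = −(2.1 × 10⁻⁴)(+5.3)+(7.8 × 10⁻⁴)(+0.35) = -8.4 × 10⁻⁴ → UNSTABLE
  194–235 m: −αΔT+βΔS = −(2.1 × 10⁻⁴)(-4.2)+(7.8 × 10⁻⁴)(-0.41) = 5.6 × 10⁻⁴ → stable
  235–245 m: −αΔT+βΔS = −(2.1 × 10⁻⁴)(-0.2)+(7.8 × 10⁻⁴)(+0.54) = 4.6 × 10⁻⁴ → stable
The 189–194 m interval has Δρ < 0: lighter water underlies denser water.

189–194 m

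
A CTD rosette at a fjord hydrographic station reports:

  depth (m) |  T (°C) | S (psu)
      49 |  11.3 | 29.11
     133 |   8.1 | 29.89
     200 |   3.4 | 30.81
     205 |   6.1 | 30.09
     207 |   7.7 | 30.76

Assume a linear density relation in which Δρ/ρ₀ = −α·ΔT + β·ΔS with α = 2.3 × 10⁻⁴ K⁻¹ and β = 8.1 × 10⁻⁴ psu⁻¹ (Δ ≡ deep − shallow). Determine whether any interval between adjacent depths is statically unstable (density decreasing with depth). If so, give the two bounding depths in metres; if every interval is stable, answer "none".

Evaluate Δρ/ρ₀ = −αΔT + βΔS across each adjacent pair:
  49–133 m: −αΔT+βΔS = −(2.3 × 10⁻⁴)(-3.2)+(8.1 × 10⁻⁴)(+0.78) = 1.4 × 10⁻³ → stable
  133–200 m: −αΔT+βΔS = −(2.3 × 10⁻⁴)(-4.7)+(8.1 × 10⁻⁴)(+0.92) = 1.8 × 10⁻³ → stable
  200–205 m: −αΔT+βΔS = −(2.3 × 10⁻⁴)(+2.7)+(8.1 × 10⁻⁴)(-0.72) = -1.2 × 10⁻³ → UNSTABLE
  205–207 m: −αΔT+βΔS = −(2.3 × 10⁻⁴)(+1.6)+(8.1 × 10⁻⁴)(+0.67) = 1.7 × 10⁻⁴ → stable
The 200–205 m interval has Δρ < 0: lighter water underlies denser water.

200–205 m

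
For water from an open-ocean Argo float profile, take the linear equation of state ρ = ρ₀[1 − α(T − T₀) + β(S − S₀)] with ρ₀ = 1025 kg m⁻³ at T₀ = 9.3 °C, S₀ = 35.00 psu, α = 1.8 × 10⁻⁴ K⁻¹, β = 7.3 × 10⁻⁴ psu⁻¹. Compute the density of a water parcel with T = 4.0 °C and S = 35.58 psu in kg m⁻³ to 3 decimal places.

T − T₀ = -5.3 K, S − S₀ = +0.58 psu.
Bracket = 1 − α·(-5.3) + β·(+0.58) = 1 + (1.3774 × 10⁻³) = 1.0013774.
ρ = 1025 × 1.0013774 = 1026.412 kg m⁻³.

1026.412 kg m⁻³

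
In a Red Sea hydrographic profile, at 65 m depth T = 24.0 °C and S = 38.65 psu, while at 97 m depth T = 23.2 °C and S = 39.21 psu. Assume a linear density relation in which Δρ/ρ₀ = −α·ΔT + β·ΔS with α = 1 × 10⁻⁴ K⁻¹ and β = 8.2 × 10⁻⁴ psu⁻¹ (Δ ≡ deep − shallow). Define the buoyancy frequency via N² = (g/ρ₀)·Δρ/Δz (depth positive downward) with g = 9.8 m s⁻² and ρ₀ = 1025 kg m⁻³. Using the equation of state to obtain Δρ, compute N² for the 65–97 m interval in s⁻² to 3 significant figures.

ΔT = -0.8 K, ΔS = +0.56 psu (deep − shallow).
Δρ/ρ₀ = −αΔT + βΔS = 8.00 × 10⁻⁵ + 4.592 × 10⁻⁴ = 5.392 × 10⁻⁴, so Δρ ≈ 0.5527 kg m⁻³.
N² = (g/ρ₀)·Δρ/Δz = g·(Δρ/ρ₀)/Δz = 9.8 × 5.392 × 10⁻⁴ / 32 = 1.6513 × 10⁻⁴ s⁻² ≈ 1.65 × 10⁻⁴ s⁻².

1.65 × 10⁻⁴ s⁻²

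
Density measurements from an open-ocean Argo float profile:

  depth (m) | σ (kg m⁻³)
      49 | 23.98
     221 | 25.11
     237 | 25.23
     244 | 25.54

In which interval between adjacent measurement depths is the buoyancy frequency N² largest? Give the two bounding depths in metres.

Compute the density gradient over each adjacent pair:
  49–221 m: Δρ/Δz = 1.13/172 = 6.6 × 10⁻³ kg m⁻⁴
  221–237 m: Δρ/Δz = 0.12/16 = 7.5 × 10⁻³ kg m⁻⁴
  237–244 m: Δρ/Δz = 0.31/7 = 0.044 kg m⁻⁴
The largest gradient is in the 237–244 m interval — the pycnocline.

237–244 m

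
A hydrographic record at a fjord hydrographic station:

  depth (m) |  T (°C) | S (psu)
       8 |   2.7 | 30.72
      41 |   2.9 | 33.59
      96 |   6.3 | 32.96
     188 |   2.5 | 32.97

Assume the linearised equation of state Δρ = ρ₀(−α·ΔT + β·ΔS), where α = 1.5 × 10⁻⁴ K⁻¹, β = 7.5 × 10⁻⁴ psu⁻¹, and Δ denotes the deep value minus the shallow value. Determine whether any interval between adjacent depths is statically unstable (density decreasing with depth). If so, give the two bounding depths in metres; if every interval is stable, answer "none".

41–96 m

Evaluate Δρ/ρ₀ = −αΔT + βΔS across each adjacent pair:
  8–41 m: −αΔT+βΔS = −(1.5 × 10⁻⁴)(+0.2)+(7.5 × 10⁻⁴)(+2.87) = 2.1 × 10⁻³ → stable
  41–96 m: −αΔT+βΔS = −(1.5 × 10⁻⁴)(+3.4)+(7.5 × 10⁻⁴)(-0.63) = -9.8 × 10⁻⁴ → UNSTABLE
  96–188 m: −αΔT+βΔS = −(1.5 × 10⁻⁴)(-3.8)+(7.5 × 10⁻⁴)(+0.01) = 5.8 × 10⁻⁴ → stable
The 41–96 m interval has Δρ < 0: lighter water underlies denser water.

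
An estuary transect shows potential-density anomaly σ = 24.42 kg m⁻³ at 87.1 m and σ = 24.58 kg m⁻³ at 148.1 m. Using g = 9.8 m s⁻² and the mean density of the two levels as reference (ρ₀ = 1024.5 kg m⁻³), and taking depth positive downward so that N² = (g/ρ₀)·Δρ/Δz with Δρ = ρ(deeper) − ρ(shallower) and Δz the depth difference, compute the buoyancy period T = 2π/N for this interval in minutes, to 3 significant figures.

Δρ = 1024.58 − 1024.42 = 0.16 kg m⁻³ over Δz = 148.1 − 87.1 = 61 m.
N² = (9.8/1024.5) × (0.16/61) = 2.5090 × 10⁻⁵ s⁻².
N = √(2.5090 × 10⁻⁵) = 5.0090 × 10⁻³ rad s⁻¹, so T = 2π/N = 1.2544 × 10³ s = 20.907 min ≈ 20.9 min.

20.9 min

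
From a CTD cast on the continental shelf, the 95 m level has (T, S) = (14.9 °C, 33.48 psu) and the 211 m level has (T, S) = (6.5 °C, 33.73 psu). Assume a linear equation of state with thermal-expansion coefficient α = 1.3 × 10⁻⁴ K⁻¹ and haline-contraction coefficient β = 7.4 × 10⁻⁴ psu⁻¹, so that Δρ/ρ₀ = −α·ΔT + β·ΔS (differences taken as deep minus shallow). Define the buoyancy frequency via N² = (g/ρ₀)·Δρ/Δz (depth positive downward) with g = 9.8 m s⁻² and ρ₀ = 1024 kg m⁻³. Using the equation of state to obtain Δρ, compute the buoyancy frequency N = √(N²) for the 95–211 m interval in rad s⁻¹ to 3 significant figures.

0.0104 rad s⁻¹

ΔT = -8.4 K, ΔS = +0.25 psu (deep − shallow).
Δρ/ρ₀ = −αΔT + βΔS = 1.092 × 10⁻³ + 1.85 × 10⁻⁴ = 1.277 × 10⁻³, so Δρ ≈ 1.308 kg m⁻³.
N² = (g/ρ₀)·Δρ/Δz = g·(Δρ/ρ₀)/Δz = 9.8 × 1.277 × 10⁻³ / 116 = 1.0788 × 10⁻⁴ s⁻².
N = √(1.0788 × 10⁻⁴) = 0.010387 rad s⁻¹ ≈ 0.0104 rad s⁻¹.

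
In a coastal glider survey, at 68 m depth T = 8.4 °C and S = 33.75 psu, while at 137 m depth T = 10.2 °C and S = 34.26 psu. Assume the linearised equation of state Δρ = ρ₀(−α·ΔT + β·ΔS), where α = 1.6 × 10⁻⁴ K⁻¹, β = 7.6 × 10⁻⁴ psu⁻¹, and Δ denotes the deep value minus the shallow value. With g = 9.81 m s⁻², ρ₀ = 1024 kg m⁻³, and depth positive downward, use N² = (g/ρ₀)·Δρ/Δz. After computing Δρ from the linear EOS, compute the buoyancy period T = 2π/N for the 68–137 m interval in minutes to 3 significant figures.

27.8 min

ΔT = +1.8 K, ΔS = +0.51 psu (deep − shallow).
Δρ/ρ₀ = −αΔT + βΔS = -2.88 × 10⁻⁴ + 3.876 × 10⁻⁴ = 9.96 × 10⁻⁵, so Δρ ≈ 0.1020 kg m⁻³.
N² = (g/ρ₀)·Δρ/Δz = g·(Δρ/ρ₀)/Δz = 9.81 × 9.96 × 10⁻⁵ / 69 = 1.4161 × 10⁻⁵ s⁻².
N = √(1.4161 × 10⁻⁵) = 3.7631 × 10⁻³ rad s⁻¹ → T = 2π/N = 1.6697 × 10³ s = 27.828 min ≈ 27.8 min.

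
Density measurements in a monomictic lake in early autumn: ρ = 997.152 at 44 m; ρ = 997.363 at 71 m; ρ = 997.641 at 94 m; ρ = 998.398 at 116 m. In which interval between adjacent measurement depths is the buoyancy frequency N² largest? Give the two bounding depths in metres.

Compute the density gradient over each adjacent pair:
  44–71 m: Δρ/Δz = 0.211/27 = 7.8 × 10⁻³ kg m⁻⁴
  71–94 m: Δρ/Δz = 0.278/23 = 0.012 kg m⁻⁴
  94–116 m: Δρ/Δz = 0.757/22 = 0.034 kg m⁻⁴
The largest gradient is in the 94–116 m interval — the pycnocline.

94–116 m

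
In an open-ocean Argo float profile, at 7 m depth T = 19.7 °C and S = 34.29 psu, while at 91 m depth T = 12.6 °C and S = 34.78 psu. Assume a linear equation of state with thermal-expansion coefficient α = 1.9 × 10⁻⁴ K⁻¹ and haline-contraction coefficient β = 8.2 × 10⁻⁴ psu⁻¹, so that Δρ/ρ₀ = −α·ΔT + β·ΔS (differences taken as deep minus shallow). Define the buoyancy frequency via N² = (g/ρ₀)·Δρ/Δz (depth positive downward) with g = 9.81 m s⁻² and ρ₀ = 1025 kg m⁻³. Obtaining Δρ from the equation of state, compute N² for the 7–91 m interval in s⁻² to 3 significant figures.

2.04 × 10⁻⁴ s⁻²

ΔT = -7.1 K, ΔS = +0.49 psu (deep − shallow).
Δρ/ρ₀ = −αΔT + βΔS = 1.349 × 10⁻³ + 4.018 × 10⁻⁴ = 1.7508 × 10⁻³, so Δρ ≈ 1.795 kg m⁻³.
N² = (g/ρ₀)·Δρ/Δz = g·(Δρ/ρ₀)/Δz = 9.81 × 1.7508 × 10⁻³ / 84 = 2.0447 × 10⁻⁴ s⁻² ≈ 2.04 × 10⁻⁴ s⁻².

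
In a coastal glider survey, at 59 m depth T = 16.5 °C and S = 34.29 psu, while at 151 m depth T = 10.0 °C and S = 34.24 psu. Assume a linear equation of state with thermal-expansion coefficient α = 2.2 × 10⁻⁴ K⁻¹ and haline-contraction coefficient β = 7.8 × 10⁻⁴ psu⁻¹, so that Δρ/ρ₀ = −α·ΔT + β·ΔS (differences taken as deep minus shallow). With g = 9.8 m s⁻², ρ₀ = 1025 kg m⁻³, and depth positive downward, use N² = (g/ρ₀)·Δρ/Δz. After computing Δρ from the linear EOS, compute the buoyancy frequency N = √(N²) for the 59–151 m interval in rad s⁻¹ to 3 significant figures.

ΔT = -6.5 K, ΔS = -0.05 psu (deep − shallow).
Δρ/ρ₀ = −αΔT + βΔS = 1.43 × 10⁻³ − 3.90 × 10⁻⁵ = 1.391 × 10⁻³, so Δρ ≈ 1.426 kg m⁻³.
N² = (g/ρ₀)·Δρ/Δz = g·(Δρ/ρ₀)/Δz = 9.8 × 1.391 × 10⁻³ / 92 = 1.4817 × 10⁻⁴ s⁻².
N = √(1.4817 × 10⁻⁴) = 0.012173 rad s⁻¹ ≈ 0.0122 rad s⁻¹.

0.0122 rad s⁻¹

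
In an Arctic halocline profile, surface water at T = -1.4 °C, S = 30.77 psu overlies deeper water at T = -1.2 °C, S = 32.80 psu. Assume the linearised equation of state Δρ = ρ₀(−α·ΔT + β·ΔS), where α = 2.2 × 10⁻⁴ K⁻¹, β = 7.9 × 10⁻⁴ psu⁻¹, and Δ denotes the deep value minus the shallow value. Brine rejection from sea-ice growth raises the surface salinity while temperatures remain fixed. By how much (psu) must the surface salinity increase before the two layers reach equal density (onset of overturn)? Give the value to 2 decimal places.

1.97 psu

Neutral buoyancy requires −α(T_deep − T_surf) + β(S_deep − S_surf′) = 0.
S_surf′ = S_deep − (α/β)·ΔT = 32.80 − (2.2 × 10⁻⁴/7.9 × 10⁻⁴)·(+0.2) = 32.7443 psu.
Increase required: 32.7443 − 30.77 = 1.9743 psu.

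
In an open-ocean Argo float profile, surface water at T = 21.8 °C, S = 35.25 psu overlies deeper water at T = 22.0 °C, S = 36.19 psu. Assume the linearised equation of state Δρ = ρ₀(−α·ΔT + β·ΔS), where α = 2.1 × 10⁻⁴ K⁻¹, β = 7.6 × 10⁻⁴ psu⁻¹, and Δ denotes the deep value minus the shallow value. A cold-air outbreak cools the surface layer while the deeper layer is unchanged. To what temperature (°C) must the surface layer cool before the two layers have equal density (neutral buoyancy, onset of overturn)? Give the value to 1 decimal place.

Neutral buoyancy requires Δρ = 0, i.e. −α(T_deep − T_surf′) + β(S_deep − S_surf) = 0.
T_surf′ = T_deep − (β/α)·ΔS = 22.0 − (7.6 × 10⁻⁴/2.1 × 10⁻⁴)·(+0.94) = 18.598 °C.
Cooling required: 21.8 − (18.598) = 3.202 °C.

18.6 °C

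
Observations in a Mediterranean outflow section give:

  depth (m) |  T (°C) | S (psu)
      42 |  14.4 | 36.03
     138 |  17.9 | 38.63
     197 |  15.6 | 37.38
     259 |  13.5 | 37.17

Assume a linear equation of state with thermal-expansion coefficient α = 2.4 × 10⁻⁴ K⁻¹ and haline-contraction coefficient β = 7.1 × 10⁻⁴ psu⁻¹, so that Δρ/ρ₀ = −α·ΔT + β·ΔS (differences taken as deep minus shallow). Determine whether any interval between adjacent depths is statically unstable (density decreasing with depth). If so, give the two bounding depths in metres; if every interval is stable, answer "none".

Evaluate Δρ/ρ₀ = −αΔT + βΔS across each adjacent pair:
  42–138 m: −αΔT+βΔS = −(2.4 × 10⁻⁴)(+3.5)+(7.1 × 10⁻⁴)(+2.60) = 1.0 × 10⁻³ → stable
  138–197 m: −αΔT+βΔS = −(2.4 × 10⁻⁴)(-2.3)+(7.1 × 10⁻⁴)(-1.25) = -3.4 × 10⁻⁴ → UNSTABLE
  197–259 m: −αΔT+βΔS = −(2.4 × 10⁻⁴)(-2.1)+(7.1 × 10⁻⁴)(-0.21) = 3.5 × 10⁻⁴ → stable
The 138–197 m interval has Δρ < 0: lighter water underlies denser water.

138–197 m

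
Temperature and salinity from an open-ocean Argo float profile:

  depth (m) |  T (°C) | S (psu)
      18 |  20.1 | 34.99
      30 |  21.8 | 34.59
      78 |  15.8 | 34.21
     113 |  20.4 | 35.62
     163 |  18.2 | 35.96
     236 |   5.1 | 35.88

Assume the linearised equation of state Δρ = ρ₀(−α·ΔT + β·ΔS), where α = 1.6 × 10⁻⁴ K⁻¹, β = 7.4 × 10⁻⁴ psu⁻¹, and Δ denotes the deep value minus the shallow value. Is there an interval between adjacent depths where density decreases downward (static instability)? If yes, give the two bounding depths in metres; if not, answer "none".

18–30 m

Evaluate Δρ/ρ₀ = −αΔT + βΔS across each adjacent pair:
  18–30 m: −αΔT+βΔS = −(1.6 × 10⁻⁴)(+1.7)+(7.4 × 10⁻⁴)(-0.40) = -5.7 × 10⁻⁴ → UNSTABLE
  30–78 m: −αΔT+βΔS = −(1.6 × 10⁻⁴)(-6.0)+(7.4 × 10⁻⁴)(-0.38) = 6.8 × 10⁻⁴ → stable
  78–113 m: −αΔT+βΔS = −(1.6 × 10⁻⁴)(+4.6)+(7.4 × 10⁻⁴)(+1.41) = 3.1 × 10⁻⁴ → stable
  113–163 m: −αΔT+βΔS = −(1.6 × 10⁻⁴)(-2.2)+(7.4 × 10⁻⁴)(+0.34) = 6.0 × 10⁻⁴ → stable
  163–236 m: −αΔT+βΔS = −(1.6 × 10⁻⁴)(-13.1)+(7.4 × 10⁻⁴)(-0.08) = 2.0 × 10⁻³ → stable
The 18–30 m interval has Δρ < 0: lighter water underlies denser water.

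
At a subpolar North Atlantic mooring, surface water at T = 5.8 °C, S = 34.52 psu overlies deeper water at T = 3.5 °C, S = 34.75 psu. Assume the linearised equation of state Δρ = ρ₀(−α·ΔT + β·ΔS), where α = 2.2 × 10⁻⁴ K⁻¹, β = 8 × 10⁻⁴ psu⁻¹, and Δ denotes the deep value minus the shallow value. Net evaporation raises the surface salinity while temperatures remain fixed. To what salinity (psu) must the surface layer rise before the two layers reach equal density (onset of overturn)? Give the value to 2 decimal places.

Neutral buoyancy requires −α(T_deep − T_surf) + β(S_deep − S_surf′) = 0.
S_surf′ = S_deep − (α/β)·ΔT = 34.75 − (2.2 × 10⁻⁴/8 × 10⁻⁴)·(-2.3) = 35.3825 psu.
Increase required: 35.3825 − 34.52 = 0.8625 psu.

35.38 psu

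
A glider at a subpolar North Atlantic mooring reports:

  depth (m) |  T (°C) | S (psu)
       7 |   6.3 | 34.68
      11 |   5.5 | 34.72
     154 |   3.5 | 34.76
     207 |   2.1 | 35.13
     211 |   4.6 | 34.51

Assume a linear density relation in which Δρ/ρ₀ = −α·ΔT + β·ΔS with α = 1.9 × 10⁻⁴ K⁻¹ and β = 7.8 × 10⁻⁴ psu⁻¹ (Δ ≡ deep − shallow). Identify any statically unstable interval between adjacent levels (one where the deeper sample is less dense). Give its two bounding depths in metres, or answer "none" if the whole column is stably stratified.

Evaluate Δρ/ρ₀ = −αΔT + βΔS across each adjacent pair:
  7–11 m: −αΔT+βΔS = −(1.9 × 10⁻⁴)(-0.8)+(7.8 × 10⁻⁴)(+0.04) = 1.8 × 10⁻⁴ → stable
  11–154 m: −αΔT+βΔS = −(1.9 × 10⁻⁴)(-2.0)+(7.8 × 10⁻⁴)(+0.04) = 4.1 × 10⁻⁴ → stable
  154–207 m: −αΔT+βΔS = −(1.9 × 10⁻⁴)(-1.4)+(7.8 × 10⁻⁴)(+0.37) = 5.5 × 10⁻⁴ → stable
  207–211 m: −αΔT+βΔS = −(1.9 × 10⁻⁴)(+2.5)+(7.8 × 10⁻⁴)(-0.62) = -9.6 × 10⁻⁴ → UNSTABLE
The 207–211 m interval has Δρ < 0: lighter water underlies denser water.

207–211 m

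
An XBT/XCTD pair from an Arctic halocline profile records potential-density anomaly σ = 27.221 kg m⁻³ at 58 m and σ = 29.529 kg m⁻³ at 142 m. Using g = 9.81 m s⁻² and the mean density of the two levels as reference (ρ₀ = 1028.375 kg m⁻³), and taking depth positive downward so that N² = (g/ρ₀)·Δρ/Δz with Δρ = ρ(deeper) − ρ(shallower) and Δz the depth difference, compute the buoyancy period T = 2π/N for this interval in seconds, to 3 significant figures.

Δρ = 1029.529 − 1027.221 = 2.308 kg m⁻³ over Δz = 142 − 58 = 84 m.
N² = (9.81/1028.375) × (2.308/84) = 2.6210 × 10⁻⁴ s⁻².
N = √(2.6210 × 10⁻⁴) = 0.016190 rad s⁻¹, so T = 2π/N = 388.09 s ≈ 388 s.

388 s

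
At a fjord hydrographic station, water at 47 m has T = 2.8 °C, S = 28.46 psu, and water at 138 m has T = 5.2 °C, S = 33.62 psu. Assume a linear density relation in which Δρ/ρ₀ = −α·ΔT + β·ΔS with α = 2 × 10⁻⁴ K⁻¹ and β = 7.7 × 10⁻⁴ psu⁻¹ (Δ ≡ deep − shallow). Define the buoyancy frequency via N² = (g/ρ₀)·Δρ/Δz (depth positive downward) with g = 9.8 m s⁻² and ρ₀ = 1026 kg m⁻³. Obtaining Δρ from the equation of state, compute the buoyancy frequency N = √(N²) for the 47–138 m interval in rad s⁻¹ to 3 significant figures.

0.0194 rad s⁻¹

ΔT = +2.4 K, ΔS = +5.16 psu (deep − shallow).
Δρ/ρ₀ = −αΔT + βΔS = -4.80 × 10⁻⁴ + 3.9732 × 10⁻³ = 3.4932 × 10⁻³, so Δρ ≈ 3.584 kg m⁻³.
N² = (g/ρ₀)·Δρ/Δz = g·(Δρ/ρ₀)/Δz = 9.8 × 3.4932 × 10⁻³ / 91 = 3.7619 × 10⁻⁴ s⁻².
N = √(3.7619 × 10⁻⁴) = 0.019396 rad s⁻¹ ≈ 0.0194 rad s⁻¹.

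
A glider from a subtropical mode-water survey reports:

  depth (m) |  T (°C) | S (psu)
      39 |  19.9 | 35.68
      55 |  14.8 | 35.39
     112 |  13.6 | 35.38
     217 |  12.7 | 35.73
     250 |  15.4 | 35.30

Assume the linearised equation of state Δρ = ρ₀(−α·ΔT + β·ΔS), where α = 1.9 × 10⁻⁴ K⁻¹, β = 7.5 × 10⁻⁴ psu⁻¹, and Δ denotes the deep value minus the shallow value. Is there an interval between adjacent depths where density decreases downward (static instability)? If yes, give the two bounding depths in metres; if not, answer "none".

217–250 m

Evaluate Δρ/ρ₀ = −αΔT + βΔS across each adjacent pair:
  39–55 m: −αΔT+βΔS = −(1.9 × 10⁻⁴)(-5.1)+(7.5 × 10⁻⁴)(-0.29) = 7.5 × 10⁻⁴ → stable
  55–112 m: −αΔT+βΔS = −(1.9 × 10⁻⁴)(-1.2)+(7.5 × 10⁻⁴)(-0.01) = 2.2 × 10⁻⁴ → stable
  112–217 m: −αΔT+βΔS = −(1.9 × 10⁻⁴)(-0.9)+(7.5 × 10⁻⁴)(+0.35) = 4.3 × 10⁻⁴ → stable
  217–250 m: −αΔT+βΔS = −(1.9 × 10⁻⁴)(+2.7)+(7.5 × 10⁻⁴)(-0.43) = -8.4 × 10⁻⁴ → UNSTABLE
The 217–250 m interval has Δρ < 0: lighter water underlies denser water.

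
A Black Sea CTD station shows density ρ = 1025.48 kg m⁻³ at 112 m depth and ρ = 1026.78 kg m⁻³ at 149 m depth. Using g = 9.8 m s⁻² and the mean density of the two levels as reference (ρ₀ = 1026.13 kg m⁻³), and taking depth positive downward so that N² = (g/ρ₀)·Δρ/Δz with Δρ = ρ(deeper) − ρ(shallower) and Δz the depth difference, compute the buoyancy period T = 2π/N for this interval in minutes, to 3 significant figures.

5.72 min

Δρ = 1026.78 − 1025.48 = 1.30 kg m⁻³ over Δz = 149 − 112 = 37 m.
N² = (9.8/1026.13) × (1.30/37) = 3.3556 × 10⁻⁴ s⁻².
N = √(3.3556 × 10⁻⁴) = 0.018318 rad s⁻¹, so T = 2π/N = 343.01 s = 5.7168 min ≈ 5.72 min.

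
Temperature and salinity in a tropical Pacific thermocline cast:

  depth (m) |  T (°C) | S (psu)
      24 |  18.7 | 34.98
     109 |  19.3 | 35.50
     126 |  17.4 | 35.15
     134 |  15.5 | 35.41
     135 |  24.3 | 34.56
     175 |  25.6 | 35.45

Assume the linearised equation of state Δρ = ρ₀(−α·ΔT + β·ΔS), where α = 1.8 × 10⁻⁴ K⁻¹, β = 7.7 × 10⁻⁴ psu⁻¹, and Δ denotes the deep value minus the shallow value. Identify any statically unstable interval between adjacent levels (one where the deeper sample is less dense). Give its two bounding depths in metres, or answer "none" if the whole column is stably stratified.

134–135 m

Evaluate Δρ/ρ₀ = −αΔT + βΔS across each adjacent pair:
  24–109 m: −αΔT+βΔS = −(1.8 × 10⁻⁴)(+0.6)+(7.7 × 10⁻⁴)(+0.52) = 2.9 × 10⁻⁴ → stable
  109–126 m: −αΔT+βΔS = −(1.8 × 10⁻⁴)(-1.9)+(7.7 × 10⁻⁴)(-0.35) = 7.3 × 10⁻⁵ → stable
  126–134 m: −αΔT+βΔS = −(1.8 × 10⁻⁴)(-1.9)+(7.7 × 10⁻⁴)(+0.26) = 5.4 × 10⁻⁴ → stable
  134–135 m: −αΔT+βΔS = −(1.8 × 10⁻⁴)(+8.8)+(7.7 × 10⁻⁴)(-0.85) = -2.2 × 10⁻³ → UNSTABLE
  135–175 m: −αΔT+βΔS = −(1.8 × 10⁻⁴)(+1.3)+(7.7 × 10⁻⁴)(+0.89) = 4.5 × 10⁻⁴ → stable
The 134–135 m interval has Δρ < 0: lighter water underlies denser water.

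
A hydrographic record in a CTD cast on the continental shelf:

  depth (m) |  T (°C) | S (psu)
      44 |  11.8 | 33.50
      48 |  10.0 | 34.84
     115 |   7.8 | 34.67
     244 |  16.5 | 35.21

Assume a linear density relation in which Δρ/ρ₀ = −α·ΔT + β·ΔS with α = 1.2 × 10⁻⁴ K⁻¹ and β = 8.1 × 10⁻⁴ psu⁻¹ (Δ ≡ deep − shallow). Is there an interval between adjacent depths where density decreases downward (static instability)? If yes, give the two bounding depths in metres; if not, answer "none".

Evaluate Δρ/ρ₀ = −αΔT + βΔS across each adjacent pair:
  44–48 m: −αΔT+βΔS = −(1.2 × 10⁻⁴)(-1.8)+(8.1 × 10⁻⁴)(+1.34) = 1.3 × 10⁻³ → stable
  48–115 m: −αΔT+βΔS = −(1.2 × 10⁻⁴)(-2.2)+(8.1 × 10⁻⁴)(-0.17) = 1.3 × 10⁻⁴ → stable
  115–244 m: −αΔT+βΔS = −(1.2 × 10⁻⁴)(+8.7)+(8.1 × 10⁻⁴)(+0.54) = -6.1 × 10⁻⁴ → UNSTABLE
The 115–244 m interval has Δρ < 0: lighter water underlies denser water.

115–244 m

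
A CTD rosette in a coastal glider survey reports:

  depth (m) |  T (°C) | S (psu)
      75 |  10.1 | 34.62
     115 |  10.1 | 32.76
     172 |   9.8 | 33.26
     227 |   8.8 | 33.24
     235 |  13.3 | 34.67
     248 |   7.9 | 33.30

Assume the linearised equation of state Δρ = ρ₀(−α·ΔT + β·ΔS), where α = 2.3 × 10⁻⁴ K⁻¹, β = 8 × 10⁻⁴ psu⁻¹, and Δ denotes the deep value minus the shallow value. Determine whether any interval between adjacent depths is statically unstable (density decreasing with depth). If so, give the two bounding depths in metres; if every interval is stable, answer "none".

Evaluate Δρ/ρ₀ = −αΔT + βΔS across each adjacent pair:
  75–115 m: −αΔT+βΔS = −(2.3 × 10⁻⁴)(+0.0)+(8 × 10⁻⁴)(-1.86) = -1.5 × 10⁻³ → UNSTABLE
  115–172 m: −αΔT+βΔS = −(2.3 × 10⁻⁴)(-0.3)+(8 × 10⁻⁴)(+0.50) = 4.7 × 10⁻⁴ → stable
  172–227 m: −αΔT+βΔS = −(2.3 × 10⁻⁴)(-1.0)+(8 × 10⁻⁴)(-0.02) = 2.1 × 10⁻⁴ → stable
  227–235 m: −αΔT+βΔS = −(2.3 × 10⁻⁴)(+4.5)+(8 × 10⁻⁴)(+1.43) = 1.1 × 10⁻⁴ → stable
  235–248 m: −αΔT+βΔS = −(2.3 × 10⁻⁴)(-5.4)+(8 × 10⁻⁴)(-1.37) = 1.5 × 10⁻⁴ → stable
The 75–115 m interval has Δρ < 0: lighter water underlies denser water.

75–115 m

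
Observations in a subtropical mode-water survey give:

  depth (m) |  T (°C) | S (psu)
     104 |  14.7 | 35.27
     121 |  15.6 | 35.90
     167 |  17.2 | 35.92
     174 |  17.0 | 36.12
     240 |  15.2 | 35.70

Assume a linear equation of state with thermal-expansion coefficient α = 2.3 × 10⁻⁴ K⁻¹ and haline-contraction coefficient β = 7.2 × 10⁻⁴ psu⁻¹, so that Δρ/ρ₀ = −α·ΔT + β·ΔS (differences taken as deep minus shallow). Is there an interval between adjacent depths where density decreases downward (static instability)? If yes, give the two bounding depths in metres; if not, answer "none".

Evaluate Δρ/ρ₀ = −αΔT + βΔS across each adjacent pair:
  104–121 m: −αΔT+βΔS = −(2.3 × 10⁻⁴)(+0.9)+(7.2 × 10⁻⁴)(+0.63) = 2.5 × 10⁻⁴ → stable
  121–167 m: −αΔT+βΔS = −(2.3 × 10⁻⁴)(+1.6)+(7.2 × 10⁻⁴)(+0.02) = -3.5 × 10⁻⁴ → UNSTABLE
  167–174 m: −αΔT+βΔS = −(2.3 × 10⁻⁴)(-0.2)+(7.2 × 10⁻⁴)(+0.20) = 1.9 × 10⁻⁴ → stable
  174–240 m: −αΔT+βΔS = −(2.3 × 10⁻⁴)(-1.8)+(7.2 × 10⁻⁴)(-0.42) = 1.1 × 10⁻⁴ → stable
The 121–167 m interval has Δρ < 0: lighter water underlies denser water.

121–167 m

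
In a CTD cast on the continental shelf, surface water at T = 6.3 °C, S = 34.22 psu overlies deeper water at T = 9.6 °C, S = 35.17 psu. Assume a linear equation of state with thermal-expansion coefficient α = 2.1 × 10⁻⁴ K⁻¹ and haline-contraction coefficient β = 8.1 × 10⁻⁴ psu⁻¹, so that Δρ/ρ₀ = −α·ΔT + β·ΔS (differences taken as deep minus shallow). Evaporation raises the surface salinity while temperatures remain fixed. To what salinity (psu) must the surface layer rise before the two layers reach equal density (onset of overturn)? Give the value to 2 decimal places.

34.31 psu

Neutral buoyancy requires −α(T_deep − T_surf) + β(S_deep − S_surf′) = 0.
S_surf′ = S_deep − (α/β)·ΔT = 35.17 − (2.1 × 10⁻⁴/8.1 × 10⁻⁴)·(+3.3) = 34.3144 psu.
Increase required: 34.3144 − 34.22 = 0.0944 psu.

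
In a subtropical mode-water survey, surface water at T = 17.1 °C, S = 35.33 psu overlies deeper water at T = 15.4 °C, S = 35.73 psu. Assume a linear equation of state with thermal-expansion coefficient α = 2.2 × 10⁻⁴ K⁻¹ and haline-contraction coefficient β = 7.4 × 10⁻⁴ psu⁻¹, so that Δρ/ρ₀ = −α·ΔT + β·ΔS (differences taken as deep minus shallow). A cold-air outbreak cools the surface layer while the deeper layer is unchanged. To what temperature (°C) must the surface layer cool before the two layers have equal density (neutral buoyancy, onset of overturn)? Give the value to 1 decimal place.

14.1 °C

Neutral buoyancy requires Δρ = 0, i.e. −α(T_deep − T_surf′) + β(S_deep − S_surf) = 0.
T_surf′ = T_deep − (β/α)·ΔS = 15.4 − (7.4 × 10⁻⁴/2.2 × 10⁻⁴)·(+0.40) = 14.055 °C.
Cooling required: 17.1 − (14.055) = 3.045 °C.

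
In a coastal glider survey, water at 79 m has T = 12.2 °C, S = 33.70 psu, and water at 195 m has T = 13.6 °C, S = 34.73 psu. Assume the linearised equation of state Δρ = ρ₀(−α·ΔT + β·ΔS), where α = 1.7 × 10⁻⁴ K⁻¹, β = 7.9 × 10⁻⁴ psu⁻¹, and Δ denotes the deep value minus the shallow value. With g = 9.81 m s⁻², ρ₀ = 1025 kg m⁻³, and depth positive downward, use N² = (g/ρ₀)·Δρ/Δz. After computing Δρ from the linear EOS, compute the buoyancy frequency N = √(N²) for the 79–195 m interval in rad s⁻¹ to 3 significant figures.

6.98 × 10⁻³ rad s⁻¹

ΔT = +1.4 K, ΔS = +1.03 psu (deep − shallow).
Δρ/ρ₀ = −αΔT + βΔS = -2.38 × 10⁻⁴ + 8.137 × 10⁻⁴ = 5.757 × 10⁻⁴, so Δρ ≈ 0.5901 kg m⁻³.
N² = (g/ρ₀)·Δρ/Δz = g·(Δρ/ρ₀)/Δz = 9.81 × 5.757 × 10⁻⁴ / 116 = 4.8686 × 10⁻⁵ s⁻².
N = √(4.8686 × 10⁻⁵) = 6.9775 × 10⁻³ rad s⁻¹ ≈ 6.98 × 10⁻³ rad s⁻¹.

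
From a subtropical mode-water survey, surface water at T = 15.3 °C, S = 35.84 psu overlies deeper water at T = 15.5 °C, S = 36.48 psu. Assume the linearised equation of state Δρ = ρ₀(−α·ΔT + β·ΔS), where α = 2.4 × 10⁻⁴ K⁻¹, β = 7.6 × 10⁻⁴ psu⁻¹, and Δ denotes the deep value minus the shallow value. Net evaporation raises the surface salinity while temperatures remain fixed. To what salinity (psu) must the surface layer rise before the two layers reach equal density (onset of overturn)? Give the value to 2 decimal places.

Neutral buoyancy requires −α(T_deep − T_surf) + β(S_deep − S_surf′) = 0.
S_surf′ = S_deep − (α/β)·ΔT = 36.48 − (2.4 × 10⁻⁴/7.6 × 10⁻⁴)·(+0.2) = 36.4168 psu.
Increase required: 36.4168 − 35.84 = 0.5768 psu.

36.42 psu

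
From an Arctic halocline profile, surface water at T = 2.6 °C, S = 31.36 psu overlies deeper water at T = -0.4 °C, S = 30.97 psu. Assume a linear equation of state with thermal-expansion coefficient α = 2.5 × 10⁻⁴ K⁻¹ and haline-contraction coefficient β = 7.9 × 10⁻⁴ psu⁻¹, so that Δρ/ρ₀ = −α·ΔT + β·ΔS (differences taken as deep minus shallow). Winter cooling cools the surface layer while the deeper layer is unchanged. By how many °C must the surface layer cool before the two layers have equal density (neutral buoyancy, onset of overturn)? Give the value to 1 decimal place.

1.8 °C

Neutral buoyancy requires Δρ = 0, i.e. −α(T_deep − T_surf′) + β(S_deep − S_surf) = 0.
T_surf′ = T_deep − (β/α)·ΔS = -0.4 − (7.9 × 10⁻⁴/2.5 × 10⁻⁴)·(-0.39) = 0.832 °C.
Cooling required: 2.6 − (0.832) = 1.768 °C.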